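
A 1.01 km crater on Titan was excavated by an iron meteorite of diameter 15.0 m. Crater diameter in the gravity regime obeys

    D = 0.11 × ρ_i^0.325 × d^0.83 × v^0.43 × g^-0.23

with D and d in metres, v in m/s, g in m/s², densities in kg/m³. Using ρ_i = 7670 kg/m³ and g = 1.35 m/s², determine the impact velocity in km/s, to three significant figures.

Rearranging for v: v = [D / (0.11 · 7670^0.325 · 15^0.83 · 1.35^-0.23)]^(1/0.43).
D = 1010 m.
7670^0.325 = 18.30
15^0.83 = 9.466
1.35^-0.23 = 0.9333
Denominator = 0.11 × 18.30 × 9.466 × 0.9333 = 17.78
D / 17.78 = 1010 / 17.78 = 56.81
v = 56.81^(1/0.43) = 56.81^2.3256 = 12025 m/s

v ≈ 12.0 km/s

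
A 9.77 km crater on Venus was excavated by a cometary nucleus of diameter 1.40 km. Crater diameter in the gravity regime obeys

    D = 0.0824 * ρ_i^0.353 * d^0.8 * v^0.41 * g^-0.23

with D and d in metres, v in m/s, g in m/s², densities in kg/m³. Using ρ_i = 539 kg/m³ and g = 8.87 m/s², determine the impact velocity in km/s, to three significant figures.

v ≈ 26.1 km/s

Rearranging for v: v = [D / (0.0824 · 539^0.353 · 1400^0.8 · 8.87^-0.23)]^(1/0.41).
D = 9770 m.
539^0.353 = 9.210
1400^0.8 = 328.8
8.87^-0.23 = 0.6053
Denominator = 0.0824 × 9.210 × 328.8 × 0.6053 = 151.0
D / 151.0 = 9770 / 151.0 = 64.70
v = 64.70^(1/0.41) = 64.70^2.439 = 26109 m/s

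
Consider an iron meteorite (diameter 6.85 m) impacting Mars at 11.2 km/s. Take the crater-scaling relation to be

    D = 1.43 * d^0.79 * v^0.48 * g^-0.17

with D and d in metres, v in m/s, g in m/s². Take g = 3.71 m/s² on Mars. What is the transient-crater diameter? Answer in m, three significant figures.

In SI units: v = 11200 m/s.
d^0.79 = 6.85^0.79 = 4.573
v^0.48 = 11200^0.48 = 87.83
g^-0.17 = 3.71^-0.17 = 0.8002
D = 1.43 × 4.573 × 87.83 × 0.8002 = 459.6 m

D ≈ 460 m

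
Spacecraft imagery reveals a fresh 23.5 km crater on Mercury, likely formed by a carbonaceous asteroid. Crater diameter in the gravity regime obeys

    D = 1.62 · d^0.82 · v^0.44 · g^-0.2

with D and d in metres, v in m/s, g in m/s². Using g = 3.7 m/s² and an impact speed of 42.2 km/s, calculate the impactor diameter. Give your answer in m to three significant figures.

Rearranging for d: d = [D / (1.62 · 42200^0.44 · 3.7^-0.2)]^(1/0.82).
D = 23500 m.
42200^0.44 = 108.4
3.7^-0.2 = 0.7698
Denominator = 1.62 × 108.4 × 0.7698 = 135.2
D / 135.2 = 23500 / 135.2 = 173.8
d = 173.8^(1/0.82) = 173.8^1.2195 = 539.2 m

d ≈ 539 m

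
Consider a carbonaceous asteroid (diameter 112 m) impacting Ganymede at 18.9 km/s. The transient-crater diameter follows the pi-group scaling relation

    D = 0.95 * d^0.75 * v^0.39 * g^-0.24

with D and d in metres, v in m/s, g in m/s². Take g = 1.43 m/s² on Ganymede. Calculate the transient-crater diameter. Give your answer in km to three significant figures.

In SI units: v = 18900 m/s.
d^0.75 = 112^0.75 = 34.43
v^0.39 = 18900^0.39 = 46.54
g^-0.24 = 1.43^-0.24 = 0.9177
D = 0.95 × 34.43 × 46.54 × 0.9177 = 1397 m
   = 1.397 km

D ≈ 1.40 km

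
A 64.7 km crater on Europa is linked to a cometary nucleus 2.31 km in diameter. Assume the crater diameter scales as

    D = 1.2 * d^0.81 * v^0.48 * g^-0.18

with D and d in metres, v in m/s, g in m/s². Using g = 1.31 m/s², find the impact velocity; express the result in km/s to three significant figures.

v ≈ 16.8 km/s

Rearranging for v: v = [D / (1.2 · 2310^0.81 · 1.31^-0.18)]^(1/0.48).
D = 64700 m.
2310^0.81 = 530.3
1.31^-0.18 = 0.9526
Denominator = 1.2 × 530.3 × 0.9526 = 606.2
D / 606.2 = 64700 / 606.2 = 106.7
v = 106.7^(1/0.48) = 106.7^2.0833 = 16799 m/s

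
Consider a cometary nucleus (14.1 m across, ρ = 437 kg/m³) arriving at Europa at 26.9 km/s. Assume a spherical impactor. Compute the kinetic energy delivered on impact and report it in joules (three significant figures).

v = 26900 m/s.
Mass m = (π/6) ρ d³ = (π/6) × 437 × (14.1)³ = 6.414 × 10^5 kg
E = ½ m v² = 0.5 × 6.414 × 10^5 × (26900)² = 2.321 × 10^14 J

E ≈ 2.32 × 10^14 J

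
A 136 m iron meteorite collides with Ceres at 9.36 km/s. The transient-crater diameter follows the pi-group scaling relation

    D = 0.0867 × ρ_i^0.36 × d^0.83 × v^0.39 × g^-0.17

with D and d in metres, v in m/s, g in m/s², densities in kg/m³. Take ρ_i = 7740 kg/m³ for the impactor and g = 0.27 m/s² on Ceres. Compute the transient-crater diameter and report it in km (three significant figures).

D ≈ 5.68 km

In SI units: v = 9360 m/s.
ρ_i^0.36 = 7740^0.36 = 25.12
d^0.83 = 136^0.83 = 59.00
v^0.39 = 9360^0.39 = 35.38
g^-0.17 = 0.27^-0.17 = 1.249
D = 0.0867 × 25.12 × 59.00 × 35.38 × 1.249 = 5678 m
   = 5.678 km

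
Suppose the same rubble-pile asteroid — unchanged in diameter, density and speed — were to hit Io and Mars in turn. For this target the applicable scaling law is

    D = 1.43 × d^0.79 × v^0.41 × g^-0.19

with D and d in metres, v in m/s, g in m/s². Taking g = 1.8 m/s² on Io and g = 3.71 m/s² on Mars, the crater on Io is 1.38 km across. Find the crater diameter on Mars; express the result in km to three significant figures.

D ≈ 1.20 km

All impactor-dependent factors cancel in the ratio, leaving D_Mars/D_Io = (g_Mars/g_Io)^-0.19.
(3.71/1.8)^-0.19 = 2.061^-0.19 = 0.8716
D_Mars = 0.8716 × 1.38 km = 1.20 km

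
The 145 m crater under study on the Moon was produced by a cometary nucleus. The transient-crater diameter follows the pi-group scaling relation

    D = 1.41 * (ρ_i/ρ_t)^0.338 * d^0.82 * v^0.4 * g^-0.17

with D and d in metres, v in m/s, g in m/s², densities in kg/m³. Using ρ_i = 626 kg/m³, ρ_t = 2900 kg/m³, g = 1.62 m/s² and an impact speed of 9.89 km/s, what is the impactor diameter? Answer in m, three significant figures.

d ≈ 6.65 m

Rearranging for d: d = [D / (1.41 · (626/2900)^0.338 · 9890^0.4 · 1.62^-0.17)]^(1/0.82).
(626/2900)^0.338 = 0.5956
9890^0.4 = 39.63
1.62^-0.17 = 0.9213
Denominator = 1.41 × 0.5956 × 39.63 × 0.9213 = 30.66
D / 30.66 = 145 / 30.66 = 4.729
d = 4.729^(1/0.82) = 4.729^1.2195 = 6.651 m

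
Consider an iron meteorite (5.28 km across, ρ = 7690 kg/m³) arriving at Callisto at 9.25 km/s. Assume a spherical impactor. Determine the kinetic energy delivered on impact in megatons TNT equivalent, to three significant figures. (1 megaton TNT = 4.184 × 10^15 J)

E ≈ 6.06 × 10^6 Mt TNT

d = 5280 m; v = 9250 m/s.
Mass m = (π/6) ρ d³ = (π/6) × 7690 × (5280)³ = 5.927 × 10^14 kg
E = ½ m v² = 0.5 × 5.927 × 10^14 × (9250)² = 2.536 × 10^22 J
   = 2.536 × 10^22 / 4.184×10^15 = 6.061 × 10^6 Mt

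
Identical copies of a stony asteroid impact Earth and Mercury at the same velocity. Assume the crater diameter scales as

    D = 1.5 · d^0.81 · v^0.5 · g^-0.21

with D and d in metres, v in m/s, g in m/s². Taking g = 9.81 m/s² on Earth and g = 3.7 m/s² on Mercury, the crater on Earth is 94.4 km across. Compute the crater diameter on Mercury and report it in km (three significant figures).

D ≈ 116 km

All impactor-dependent factors cancel in the ratio, leaving D_Mercury/D_Earth = (g_Mercury/g_Earth)^-0.21.
(3.7/9.81)^-0.21 = 0.3772^-0.21 = 1.227
D_Mercury = 1.227 × 94.4 km = 116 km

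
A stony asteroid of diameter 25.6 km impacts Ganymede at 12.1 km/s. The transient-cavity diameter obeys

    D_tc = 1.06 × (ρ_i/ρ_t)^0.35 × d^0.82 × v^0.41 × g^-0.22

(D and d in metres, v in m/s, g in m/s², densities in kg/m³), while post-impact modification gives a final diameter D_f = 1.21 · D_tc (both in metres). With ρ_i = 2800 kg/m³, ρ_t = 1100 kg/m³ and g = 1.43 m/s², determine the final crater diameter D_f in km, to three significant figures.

D_f ≈ 320 km

In SI: d = 25600 m, v = 12100 m/s.
(ρ_i/ρ_t)^0.35 = (2800/1100)^0.35 = 1.387
d^0.82 = 25600^0.82 = 4119
v^0.41 = 12100^0.41 = 47.20
g^-0.22 = 1.43^-0.22 = 0.9243
D_tc = 1.06 × 1.387 × 4119 × 47.20 × 0.9243 = 2.642 × 10^5 m
D_f = 1.21 × 2.642 × 10^5 = 3.197 × 10^5 m
     = 319.7 km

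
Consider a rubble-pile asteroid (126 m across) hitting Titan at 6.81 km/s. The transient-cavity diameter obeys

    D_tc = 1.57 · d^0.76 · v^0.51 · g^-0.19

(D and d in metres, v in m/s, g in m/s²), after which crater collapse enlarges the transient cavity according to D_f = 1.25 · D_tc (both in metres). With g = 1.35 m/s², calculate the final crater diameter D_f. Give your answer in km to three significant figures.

D_f ≈ 6.59 km

v = 6810 m/s.
d^0.76 = 126^0.76 = 39.47
v^0.51 = 6810^0.51 = 90.14
g^-0.19 = 1.35^-0.19 = 0.9446
D_tc = 1.57 × 39.47 × 90.14 × 0.9446 = 5276 m
D_f = 1.25 × 5276 = 6595 m
     = 6.595 km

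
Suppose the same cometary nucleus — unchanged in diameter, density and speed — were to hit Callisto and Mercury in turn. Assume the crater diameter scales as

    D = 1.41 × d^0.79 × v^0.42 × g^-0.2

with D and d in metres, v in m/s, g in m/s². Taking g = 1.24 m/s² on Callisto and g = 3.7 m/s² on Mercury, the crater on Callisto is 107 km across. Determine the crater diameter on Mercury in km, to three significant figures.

All impactor-dependent factors cancel in the ratio, leaving D_Mercury/D_Callisto = (g_Mercury/g_Callisto)^-0.2.
(3.7/1.24)^-0.2 = 2.984^-0.2 = 0.8036
D_Mercury = 0.8036 × 107 km = 86.0 km

D ≈ 86.0 km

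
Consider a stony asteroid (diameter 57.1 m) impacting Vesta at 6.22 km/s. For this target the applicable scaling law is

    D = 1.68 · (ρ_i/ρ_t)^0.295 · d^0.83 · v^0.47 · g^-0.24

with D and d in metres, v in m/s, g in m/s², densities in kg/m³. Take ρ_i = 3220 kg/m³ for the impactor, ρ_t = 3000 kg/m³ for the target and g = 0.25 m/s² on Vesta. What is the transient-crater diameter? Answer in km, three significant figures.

D ≈ 4.17 km

In SI units: v = 6220 m/s.
(ρ_i/ρ_t)^0.295 = (3220/3000)^0.295 = 1.021
d^0.83 = 57.1^0.83 = 28.71
v^0.47 = 6220^0.47 = 60.69
g^-0.24 = 0.25^-0.24 = 1.395
D = 1.68 × 1.021 × 28.71 × 60.69 × 1.395 = 4169 m
   = 4.169 km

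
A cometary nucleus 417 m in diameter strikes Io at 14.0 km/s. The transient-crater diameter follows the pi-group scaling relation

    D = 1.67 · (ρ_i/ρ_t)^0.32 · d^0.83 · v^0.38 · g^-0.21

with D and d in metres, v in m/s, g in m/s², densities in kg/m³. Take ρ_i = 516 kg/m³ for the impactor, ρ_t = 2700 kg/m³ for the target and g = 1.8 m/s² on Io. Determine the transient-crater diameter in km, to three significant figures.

In SI units: v = 14000 m/s.
(ρ_i/ρ_t)^0.32 = (516/2700)^0.32 = 0.5889
d^0.83 = 417^0.83 = 149.5
v^0.38 = 14000^0.38 = 37.63
g^-0.21 = 1.8^-0.21 = 0.8839
D = 1.67 × 0.5889 × 149.5 × 37.63 × 0.8839 = 4890 m
   = 4.890 km

D ≈ 4.89 km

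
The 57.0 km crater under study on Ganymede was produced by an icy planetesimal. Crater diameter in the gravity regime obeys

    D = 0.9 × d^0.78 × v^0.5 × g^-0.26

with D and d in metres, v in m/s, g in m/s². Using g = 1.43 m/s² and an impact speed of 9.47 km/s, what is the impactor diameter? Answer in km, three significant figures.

Rearranging for d: d = [D / (0.9 · 9470^0.5 · 1.43^-0.26)]^(1/0.78).
D = 57000 m.
9470^0.5 = 97.31
1.43^-0.26 = 0.9112
Denominator = 0.9 × 97.31 × 0.9112 = 79.80
D / 79.80 = 57000 / 79.80 = 714.3
d = 714.3^(1/0.78) = 714.3^1.2821 = 4560 m

d ≈ 4.56 km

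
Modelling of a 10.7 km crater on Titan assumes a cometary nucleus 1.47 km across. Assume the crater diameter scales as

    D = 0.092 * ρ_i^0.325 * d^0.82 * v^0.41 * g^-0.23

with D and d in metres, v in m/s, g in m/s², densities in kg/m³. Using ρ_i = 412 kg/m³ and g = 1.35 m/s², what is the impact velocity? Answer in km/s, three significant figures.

v ≈ 10.5 km/s

Rearranging for v: v = [D / (0.092 · 412^0.325 · 1470^0.82 · 1.35^-0.23)]^(1/0.41).
D = 10700 m.
412^0.325 = 7.077
1470^0.82 = 395.5
1.35^-0.23 = 0.9333
Denominator = 0.092 × 7.077 × 395.5 × 0.9333 = 240.3
D / 240.3 = 10700 / 240.3 = 44.53
v = 44.53^(1/0.41) = 44.53^2.439 = 10497 m/s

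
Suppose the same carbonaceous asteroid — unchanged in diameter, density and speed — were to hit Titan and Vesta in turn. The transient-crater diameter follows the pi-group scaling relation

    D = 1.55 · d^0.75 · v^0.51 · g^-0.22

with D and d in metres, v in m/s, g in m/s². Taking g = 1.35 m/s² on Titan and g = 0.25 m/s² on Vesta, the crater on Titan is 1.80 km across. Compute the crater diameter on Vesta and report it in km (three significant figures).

All impactor-dependent factors cancel in the ratio, leaving D_Vesta/D_Titan = (g_Vesta/g_Titan)^-0.22.
(0.25/1.35)^-0.22 = 0.1852^-0.22 = 1.449
D_Vesta = 1.449 × 1.80 km = 2.61 km

D ≈ 2.61 km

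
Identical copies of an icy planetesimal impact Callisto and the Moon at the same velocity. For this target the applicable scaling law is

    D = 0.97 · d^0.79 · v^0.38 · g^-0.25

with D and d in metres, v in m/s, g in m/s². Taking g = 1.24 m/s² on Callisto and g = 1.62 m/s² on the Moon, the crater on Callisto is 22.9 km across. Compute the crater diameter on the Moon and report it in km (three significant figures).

All impactor-dependent factors cancel in the ratio, leaving D_Moon/D_Callisto = (g_Moon/g_Callisto)^-0.25.
(1.62/1.24)^-0.25 = 1.306^-0.25 = 0.9354
D_Moon = 0.9354 × 22.9 km = 21.4 km

D ≈ 21.4 km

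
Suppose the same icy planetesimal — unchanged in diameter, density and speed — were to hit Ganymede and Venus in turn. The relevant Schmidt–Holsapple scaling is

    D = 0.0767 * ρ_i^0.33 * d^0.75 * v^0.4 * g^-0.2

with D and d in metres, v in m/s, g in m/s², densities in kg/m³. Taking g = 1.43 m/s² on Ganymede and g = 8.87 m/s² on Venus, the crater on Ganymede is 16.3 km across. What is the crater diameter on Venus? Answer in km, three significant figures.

All impactor-dependent factors cancel in the ratio, leaving D_Venus/D_Ganymede = (g_Venus/g_Ganymede)^-0.2.
(8.87/1.43)^-0.2 = 6.203^-0.2 = 0.6942
D_Venus = 0.6942 × 16.3 km = 11.3 km

D ≈ 11.3 km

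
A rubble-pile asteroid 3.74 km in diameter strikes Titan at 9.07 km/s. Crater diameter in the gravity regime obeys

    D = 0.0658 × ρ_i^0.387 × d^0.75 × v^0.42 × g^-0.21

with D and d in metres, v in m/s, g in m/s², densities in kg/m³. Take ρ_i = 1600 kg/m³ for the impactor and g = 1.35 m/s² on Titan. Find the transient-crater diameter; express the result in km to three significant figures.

D ≈ 23.6 km

In SI units: d = 3740 m, v = 9070 m/s.
ρ_i^0.387 = 1600^0.387 = 17.38
d^0.75 = 3740^0.75 = 478.2
v^0.42 = 9070^0.42 = 45.94
g^-0.21 = 1.35^-0.21 = 0.9389
D = 0.0658 × 17.38 × 478.2 × 45.94 × 0.9389 = 23588 m
   = 23.59 km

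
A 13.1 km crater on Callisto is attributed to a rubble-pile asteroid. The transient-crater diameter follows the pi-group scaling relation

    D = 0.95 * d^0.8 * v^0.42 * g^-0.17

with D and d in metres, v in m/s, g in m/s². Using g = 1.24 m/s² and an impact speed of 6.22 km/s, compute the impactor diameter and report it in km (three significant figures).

d ≈ 1.59 km

Rearranging for d: d = [D / (0.95 · 6220^0.42 · 1.24^-0.17)]^(1/0.8).
D = 13100 m.
6220^0.42 = 39.21
1.24^-0.17 = 0.9641
Denominator = 0.95 × 39.21 × 0.9641 = 35.91
D / 35.91 = 13100 / 35.91 = 364.8
d = 364.8^(1/0.8) = 364.8^1.25 = 1594 m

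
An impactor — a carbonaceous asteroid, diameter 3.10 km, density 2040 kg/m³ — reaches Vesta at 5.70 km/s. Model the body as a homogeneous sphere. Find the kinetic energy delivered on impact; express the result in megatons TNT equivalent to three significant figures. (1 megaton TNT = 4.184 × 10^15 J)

E ≈ 1.24 × 10^5 Mt TNT

d = 3100 m; v = 5700 m/s.
Mass m = (π/6) ρ d³ = (π/6) × 2040 × (3100)³ = 3.182 × 10^13 kg
E = ½ m v² = 0.5 × 3.182 × 10^13 × (5700)² = 5.169 × 10^20 J
   = 5.169 × 10^20 / 4.184×10^15 = 1.235 × 10^5 Mt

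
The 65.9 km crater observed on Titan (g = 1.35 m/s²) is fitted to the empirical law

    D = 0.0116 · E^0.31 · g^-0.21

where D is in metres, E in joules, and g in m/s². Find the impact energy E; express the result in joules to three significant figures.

E ≈ 7.53 × 10^21 J

Rearranging: E = [D / (0.0116 · g^-0.21)]^(1/0.31).
D = 65900 m.
g^-0.21 = 1.35^-0.21 = 0.9389
D / (0.0116 × 0.9389) = 65900 / (0.01089) = 6.051 × 10^6
E = (6.051 × 10^6)^3.2258 = 7.530 × 10^21 J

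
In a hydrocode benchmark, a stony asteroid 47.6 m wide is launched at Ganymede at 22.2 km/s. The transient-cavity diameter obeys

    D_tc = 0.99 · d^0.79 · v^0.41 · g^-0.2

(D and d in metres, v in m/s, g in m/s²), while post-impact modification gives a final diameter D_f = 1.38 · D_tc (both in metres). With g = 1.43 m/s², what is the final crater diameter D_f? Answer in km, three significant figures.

D_f ≈ 1.63 km

v = 22200 m/s.
d^0.79 = 47.6^0.79 = 21.15
v^0.41 = 22200^0.41 = 60.53
g^-0.2 = 1.43^-0.2 = 0.9310
D_tc = 0.99 × 21.15 × 60.53 × 0.9310 = 1180 m
D_f = 1.38 × 1180 = 1628 m
     = 1.628 km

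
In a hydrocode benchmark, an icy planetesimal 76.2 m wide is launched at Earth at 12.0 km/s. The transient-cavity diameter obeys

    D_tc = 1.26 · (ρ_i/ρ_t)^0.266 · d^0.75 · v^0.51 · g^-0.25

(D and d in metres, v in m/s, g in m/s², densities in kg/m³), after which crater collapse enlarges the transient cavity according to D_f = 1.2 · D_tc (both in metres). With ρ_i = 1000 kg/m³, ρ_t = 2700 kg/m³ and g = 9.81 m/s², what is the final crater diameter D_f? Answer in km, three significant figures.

D_f ≈ 2.04 km

v = 12000 m/s.
(ρ_i/ρ_t)^0.266 = (1000/2700)^0.266 = 0.7678
d^0.75 = 76.2^0.75 = 25.79
v^0.51 = 12000^0.51 = 120.3
g^-0.25 = 9.81^-0.25 = 0.5650
D_tc = 1.26 × 0.7678 × 25.79 × 120.3 × 0.5650 = 1696 m
D_f = 1.2 × 1696 = 2035 m
     = 2.035 km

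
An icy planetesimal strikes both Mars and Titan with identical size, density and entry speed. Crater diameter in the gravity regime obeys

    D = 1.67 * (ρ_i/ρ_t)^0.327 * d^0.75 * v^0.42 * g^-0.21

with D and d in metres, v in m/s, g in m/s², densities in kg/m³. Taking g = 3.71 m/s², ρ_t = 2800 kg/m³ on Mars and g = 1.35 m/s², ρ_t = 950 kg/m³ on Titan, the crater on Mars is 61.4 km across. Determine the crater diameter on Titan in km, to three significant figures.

D ≈ 108 km

The impactor-only factors (d, v, ρ_i) cancel in the ratio, leaving D_Titan/D_Mars = (g_Titan/g_Mars)^-0.21 · (ρ_t,Mars/ρ_t,Titan)^0.327.
(1.35/3.71)^-0.21 = 0.3639^-0.21 = 1.236
(2800/950)^0.327 = 2.947^0.327 = 1.424
Ratio = 1.236 × 1.424 = 1.760
D_Titan = 1.760 × 61.4 km = 108 km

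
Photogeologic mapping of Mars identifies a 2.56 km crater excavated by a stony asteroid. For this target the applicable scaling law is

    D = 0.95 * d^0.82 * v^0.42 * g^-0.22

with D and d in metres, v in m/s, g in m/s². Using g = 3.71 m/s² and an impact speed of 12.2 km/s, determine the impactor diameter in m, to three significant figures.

d ≈ 175 m

Rearranging for d: d = [D / (0.95 · 12200^0.42 · 3.71^-0.22)]^(1/0.82).
D = 2560 m.
12200^0.42 = 52.03
3.71^-0.22 = 0.7494
Denominator = 0.95 × 52.03 × 0.7494 = 37.04
D / 37.04 = 2560 / 37.04 = 69.11
d = 69.11^(1/0.82) = 69.11^1.2195 = 175.1 m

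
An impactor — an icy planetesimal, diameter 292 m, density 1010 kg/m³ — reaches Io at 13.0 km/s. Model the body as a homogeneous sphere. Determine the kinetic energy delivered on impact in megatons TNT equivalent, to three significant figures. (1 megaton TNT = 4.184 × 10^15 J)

E ≈ 266 Mt TNT

v = 13000 m/s.
Mass m = (π/6) ρ d³ = (π/6) × 1010 × (292)³ = 1.317 × 10^10 kg
E = ½ m v² = 0.5 × 1.317 × 10^10 × (13000)² = 1.113 × 10^18 J
   = 1.113 × 10^18 / 4.184×10^15 = 266.0 Mt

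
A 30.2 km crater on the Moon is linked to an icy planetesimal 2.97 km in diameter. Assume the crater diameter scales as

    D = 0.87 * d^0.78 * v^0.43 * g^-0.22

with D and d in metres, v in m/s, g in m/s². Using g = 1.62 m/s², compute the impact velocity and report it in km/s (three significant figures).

Rearranging for v: v = [D / (0.87 · 2970^0.78 · 1.62^-0.22)]^(1/0.43).
D = 30200 m.
2970^0.78 = 511.4
1.62^-0.22 = 0.8993
Denominator = 0.87 × 511.4 × 0.8993 = 400.1
D / 400.1 = 30200 / 400.1 = 75.48
v = 75.48^(1/0.43) = 75.48^2.3256 = 23286 m/s

v ≈ 23.3 km/s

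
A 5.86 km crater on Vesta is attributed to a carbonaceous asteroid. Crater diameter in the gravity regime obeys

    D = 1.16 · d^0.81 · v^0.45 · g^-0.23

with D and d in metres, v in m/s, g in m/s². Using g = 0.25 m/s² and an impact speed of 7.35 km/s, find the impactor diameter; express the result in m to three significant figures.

d ≈ 179 m

Rearranging for d: d = [D / (1.16 · 7350^0.45 · 0.25^-0.23)]^(1/0.81).
D = 5860 m.
7350^0.45 = 54.93
0.25^-0.23 = 1.376
Denominator = 1.16 × 54.93 × 1.376 = 87.68
D / 87.68 = 5860 / 87.68 = 66.83
d = 66.83^(1/0.81) = 66.83^1.2346 = 179.1 m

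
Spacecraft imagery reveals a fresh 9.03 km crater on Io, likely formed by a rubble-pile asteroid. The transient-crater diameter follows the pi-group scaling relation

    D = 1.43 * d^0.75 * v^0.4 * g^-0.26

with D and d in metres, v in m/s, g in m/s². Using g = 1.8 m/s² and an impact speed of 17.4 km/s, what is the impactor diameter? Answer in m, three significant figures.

d ≈ 783 m

Rearranging for d: d = [D / (1.43 · 17400^0.4 · 1.8^-0.26)]^(1/0.75).
D = 9030 m.
17400^0.4 = 49.68
1.8^-0.26 = 0.8583
Denominator = 1.43 × 49.68 × 0.8583 = 60.98
D / 60.98 = 9030 / 60.98 = 148.1
d = 148.1^(1/0.75) = 148.1^1.3333 = 783.4 m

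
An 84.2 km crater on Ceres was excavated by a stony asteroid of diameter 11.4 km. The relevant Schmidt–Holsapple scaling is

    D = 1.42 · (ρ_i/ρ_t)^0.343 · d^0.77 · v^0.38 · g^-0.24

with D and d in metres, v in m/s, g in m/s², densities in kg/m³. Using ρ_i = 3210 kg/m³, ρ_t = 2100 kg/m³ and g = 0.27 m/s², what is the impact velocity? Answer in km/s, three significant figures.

v ≈ 6.52 km/s

Rearranging for v: v = [D / (1.42 · (3210/2100)^0.343 · 11400^0.77 · 0.27^-0.24)]^(1/0.38).
D = 84200 m.
(3210/2100)^0.343 = 1.157
11400^0.77 = 1330
0.27^-0.24 = 1.369
Denominator = 1.42 × 1.157 × 1330 × 1.369 = 2991
D / 2991 = 84200 / 2991 = 28.15
v = 28.15^(1/0.38) = 28.15^2.6316 = 6523 m/s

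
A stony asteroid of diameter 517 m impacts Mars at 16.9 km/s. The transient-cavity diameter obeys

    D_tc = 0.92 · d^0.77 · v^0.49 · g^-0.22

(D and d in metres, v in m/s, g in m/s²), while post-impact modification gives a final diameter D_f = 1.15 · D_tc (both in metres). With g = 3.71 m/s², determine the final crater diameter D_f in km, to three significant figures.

D_f ≈ 11.5 km

v = 16900 m/s.
d^0.77 = 517^0.77 = 122.9
v^0.49 = 16900^0.49 = 117.9
g^-0.22 = 3.71^-0.22 = 0.7494
D_tc = 0.92 × 122.9 × 117.9 × 0.7494 = 9990 m
D_f = 1.15 × 9990 = 11488 m
     = 11.49 km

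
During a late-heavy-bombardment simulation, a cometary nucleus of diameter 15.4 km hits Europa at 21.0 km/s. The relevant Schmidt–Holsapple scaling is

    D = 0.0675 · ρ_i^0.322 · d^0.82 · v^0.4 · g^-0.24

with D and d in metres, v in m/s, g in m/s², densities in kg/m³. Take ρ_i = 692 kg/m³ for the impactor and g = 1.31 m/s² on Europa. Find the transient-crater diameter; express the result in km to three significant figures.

D ≈ 75.6 km

In SI units: d = 15400 m, v = 21000 m/s.
ρ_i^0.322 = 692^0.322 = 8.213
d^0.82 = 15400^0.82 = 2715
v^0.4 = 21000^0.4 = 53.57
g^-0.24 = 1.31^-0.24 = 0.9372
D = 0.0675 × 8.213 × 2715 × 53.57 × 0.9372 = 75567 m
   = 75.57 km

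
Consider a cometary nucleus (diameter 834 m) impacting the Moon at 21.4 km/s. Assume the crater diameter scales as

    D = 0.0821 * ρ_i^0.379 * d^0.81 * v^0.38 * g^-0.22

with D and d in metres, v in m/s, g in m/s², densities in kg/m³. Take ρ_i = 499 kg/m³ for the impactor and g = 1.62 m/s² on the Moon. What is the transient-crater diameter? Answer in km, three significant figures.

In SI units: v = 21400 m/s.
ρ_i^0.379 = 499^0.379 = 10.53
d^0.81 = 834^0.81 = 232.4
v^0.38 = 21400^0.38 = 44.21
g^-0.22 = 1.62^-0.22 = 0.8993
D = 0.0821 × 10.53 × 232.4 × 44.21 × 0.8993 = 7988 m
   = 7.988 km

D ≈ 7.99 km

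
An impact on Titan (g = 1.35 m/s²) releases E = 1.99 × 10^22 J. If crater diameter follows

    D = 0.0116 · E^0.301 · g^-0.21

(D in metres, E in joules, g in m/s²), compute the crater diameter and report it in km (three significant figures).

D ≈ 56.1 km

E^0.301 = (1.99 × 10^22)^0.301 = 5.152 × 10^6
g^-0.21 = 1.35^-0.21 = 0.9389
D = 0.0116 × 5.152 × 10^6 × 0.9389 = 56112 m
   = 56.11 km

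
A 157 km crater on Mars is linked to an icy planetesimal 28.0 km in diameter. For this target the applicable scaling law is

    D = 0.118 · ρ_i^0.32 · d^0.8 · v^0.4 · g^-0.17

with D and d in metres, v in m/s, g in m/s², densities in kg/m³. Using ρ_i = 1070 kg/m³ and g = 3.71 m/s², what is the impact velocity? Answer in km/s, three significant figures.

Rearranging for v: v = [D / (0.118 · 1070^0.32 · 28000^0.8 · 3.71^-0.17)]^(1/0.4).
D = 157000 m.
1070^0.32 = 9.320
28000^0.8 = 3612
3.71^-0.17 = 0.8002
Denominator = 0.118 × 9.320 × 3612 × 0.8002 = 3179
D / 3179 = 157000 / 3179 = 49.39
v = 49.39^(1/0.4) = 49.39^2.5 = 17143 m/s

v ≈ 17.1 km/s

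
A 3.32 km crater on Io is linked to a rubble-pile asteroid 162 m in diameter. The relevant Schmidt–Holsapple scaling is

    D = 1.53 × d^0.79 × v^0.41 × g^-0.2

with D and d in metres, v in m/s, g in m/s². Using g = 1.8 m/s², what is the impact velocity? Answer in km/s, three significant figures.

Rearranging for v: v = [D / (1.53 · 162^0.79 · 1.8^-0.2)]^(1/0.41).
D = 3320 m.
162^0.79 = 55.66
1.8^-0.2 = 0.8891
Denominator = 1.53 × 55.66 × 0.8891 = 75.72
D / 75.72 = 3320 / 75.72 = 43.85
v = 43.85^(1/0.41) = 43.85^2.439 = 10110 m/s

v ≈ 10.1 km/s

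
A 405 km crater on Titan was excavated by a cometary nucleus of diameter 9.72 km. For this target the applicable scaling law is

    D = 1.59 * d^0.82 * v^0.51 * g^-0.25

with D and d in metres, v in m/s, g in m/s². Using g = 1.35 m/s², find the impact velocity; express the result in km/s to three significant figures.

Rearranging for v: v = [D / (1.59 · 9720^0.82 · 1.35^-0.25)]^(1/0.51).
D = 405000 m.
9720^0.82 = 1862
1.35^-0.25 = 0.9277
Denominator = 1.59 × 1862 × 0.9277 = 2747
D / 2747 = 405000 / 2747 = 147.4
v = 147.4^(1/0.51) = 147.4^1.9608 = 17864 m/s

v ≈ 17.9 km/s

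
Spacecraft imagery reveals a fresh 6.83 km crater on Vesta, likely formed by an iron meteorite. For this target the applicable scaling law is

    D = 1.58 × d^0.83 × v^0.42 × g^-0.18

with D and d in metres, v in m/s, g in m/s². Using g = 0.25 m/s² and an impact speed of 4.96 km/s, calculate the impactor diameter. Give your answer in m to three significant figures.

Rearranging for d: d = [D / (1.58 · 4960^0.42 · 0.25^-0.18)]^(1/0.83).
D = 6830 m.
4960^0.42 = 35.65
0.25^-0.18 = 1.283
Denominator = 1.58 × 35.65 × 1.283 = 72.27
D / 72.27 = 6830 / 72.27 = 94.51
d = 94.51^(1/0.83) = 94.51^1.2048 = 239.9 m

d ≈ 240 m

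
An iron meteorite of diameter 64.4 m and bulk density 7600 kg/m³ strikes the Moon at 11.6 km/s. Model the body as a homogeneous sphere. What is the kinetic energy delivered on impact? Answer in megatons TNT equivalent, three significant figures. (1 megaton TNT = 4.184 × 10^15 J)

E ≈ 17.1 Mt TNT

v = 11600 m/s.
Mass m = (π/6) ρ d³ = (π/6) × 7600 × (64.4)³ = 1.063 × 10^9 kg
E = ½ m v² = 0.5 × 1.063 × 10^9 × (11600)² = 7.152 × 10^16 J
   = 7.152 × 10^16 / 4.184×10^15 = 17.09 Mt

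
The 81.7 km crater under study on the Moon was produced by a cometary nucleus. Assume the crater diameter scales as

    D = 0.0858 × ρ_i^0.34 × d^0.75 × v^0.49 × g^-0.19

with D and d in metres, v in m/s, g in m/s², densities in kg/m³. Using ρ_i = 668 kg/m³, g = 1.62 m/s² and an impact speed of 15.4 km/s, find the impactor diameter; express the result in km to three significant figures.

Rearranging for d: d = [D / (0.0858 · 668^0.34 · 15400^0.49 · 1.62^-0.19)]^(1/0.75).
D = 81700 m.
668^0.34 = 9.129
15400^0.49 = 112.7
1.62^-0.19 = 0.9124
Denominator = 0.0858 × 9.129 × 112.7 × 0.9124 = 80.54
D / 80.54 = 81700 / 80.54 = 1014
d = 1014^(1/0.75) = 1014^1.3333 = 10185 m

d ≈ 10.2 km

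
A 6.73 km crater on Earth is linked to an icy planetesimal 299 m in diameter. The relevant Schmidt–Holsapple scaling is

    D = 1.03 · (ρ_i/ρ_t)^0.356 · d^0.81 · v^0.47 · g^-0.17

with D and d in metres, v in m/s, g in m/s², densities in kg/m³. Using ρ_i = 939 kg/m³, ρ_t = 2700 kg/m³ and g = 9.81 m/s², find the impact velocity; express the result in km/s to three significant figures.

v ≈ 36.1 km/s

Rearranging for v: v = [D / (1.03 · (939/2700)^0.356 · 299^0.81 · 9.81^-0.17)]^(1/0.47).
D = 6730 m.
(939/2700)^0.356 = 0.6866
299^0.81 = 101.2
9.81^-0.17 = 0.6783
Denominator = 1.03 × 0.6866 × 101.2 × 0.6783 = 48.54
D / 48.54 = 6730 / 48.54 = 138.6
v = 138.6^(1/0.47) = 138.6^2.1277 = 36060 m/s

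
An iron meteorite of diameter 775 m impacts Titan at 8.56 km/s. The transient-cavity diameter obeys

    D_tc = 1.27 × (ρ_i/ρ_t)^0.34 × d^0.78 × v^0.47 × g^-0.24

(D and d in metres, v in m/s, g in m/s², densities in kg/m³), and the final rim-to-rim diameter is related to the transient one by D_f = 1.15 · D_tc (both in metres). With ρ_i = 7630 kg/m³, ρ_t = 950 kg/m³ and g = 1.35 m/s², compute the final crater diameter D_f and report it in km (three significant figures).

v = 8560 m/s.
(ρ_i/ρ_t)^0.34 = (7630/950)^0.34 = 2.031
d^0.78 = 775^0.78 = 179.3
v^0.47 = 8560^0.47 = 70.51
g^-0.24 = 1.35^-0.24 = 0.9305
D_tc = 1.27 × 2.031 × 179.3 × 70.51 × 0.9305 = 30340 m
D_f = 1.15 × 30340 = 34891 m
     = 34.89 km

D_f ≈ 34.9 km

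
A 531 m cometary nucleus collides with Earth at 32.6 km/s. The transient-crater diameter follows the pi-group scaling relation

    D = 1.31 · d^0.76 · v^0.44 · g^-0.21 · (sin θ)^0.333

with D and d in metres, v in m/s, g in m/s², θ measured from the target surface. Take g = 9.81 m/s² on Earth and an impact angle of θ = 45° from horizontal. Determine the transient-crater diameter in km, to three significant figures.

In SI units: v = 32600 m/s.
d^0.76 = 531^0.76 = 117.8
v^0.44 = 32600^0.44 = 96.79
g^-0.21 = 9.81^-0.21 = 0.6191
(sin 45°)^0.333 = 0.7071^0.333 = 0.8910
D = 1.31 × 117.8 × 96.79 × 0.6191 × 0.8910 = 8239 m
   = 8.239 km

D ≈ 8.24 km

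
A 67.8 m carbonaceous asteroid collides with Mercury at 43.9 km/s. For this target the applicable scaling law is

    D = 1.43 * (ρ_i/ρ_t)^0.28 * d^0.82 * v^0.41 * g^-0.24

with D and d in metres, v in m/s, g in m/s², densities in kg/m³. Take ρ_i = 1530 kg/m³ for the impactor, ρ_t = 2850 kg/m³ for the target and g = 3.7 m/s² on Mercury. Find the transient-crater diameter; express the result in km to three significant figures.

In SI units: v = 43900 m/s.
(ρ_i/ρ_t)^0.28 = (1530/2850)^0.28 = 0.8402
d^0.82 = 67.8^0.82 = 31.74
v^0.41 = 43900^0.41 = 80.06
g^-0.24 = 3.7^-0.24 = 0.7305
D = 1.43 × 0.8402 × 31.74 × 80.06 × 0.7305 = 2230 m
   = 2.230 km

D ≈ 2.23 km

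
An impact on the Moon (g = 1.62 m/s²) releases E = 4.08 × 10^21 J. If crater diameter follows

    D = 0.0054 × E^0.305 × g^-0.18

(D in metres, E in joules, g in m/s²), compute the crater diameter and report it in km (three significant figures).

D ≈ 19.3 km

E^0.305 = (4.08 × 10^21)^0.305 = 3.902 × 10^6
g^-0.18 = 1.62^-0.18 = 0.9168
D = 0.0054 × 3.902 × 10^6 × 0.9168 = 19318 m
   = 19.32 km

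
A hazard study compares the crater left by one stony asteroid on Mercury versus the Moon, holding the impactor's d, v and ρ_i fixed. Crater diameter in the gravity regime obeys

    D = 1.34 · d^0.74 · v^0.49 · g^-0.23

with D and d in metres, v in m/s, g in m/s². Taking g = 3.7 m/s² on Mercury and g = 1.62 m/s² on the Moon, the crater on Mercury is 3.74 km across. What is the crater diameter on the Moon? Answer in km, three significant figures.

All impactor-dependent factors cancel in the ratio, leaving D_Moon/D_Mercury = (g_Moon/g_Mercury)^-0.23.
(1.62/3.7)^-0.23 = 0.4378^-0.23 = 1.209
D_Moon = 1.209 × 3.74 km = 4.52 km

D ≈ 4.52 km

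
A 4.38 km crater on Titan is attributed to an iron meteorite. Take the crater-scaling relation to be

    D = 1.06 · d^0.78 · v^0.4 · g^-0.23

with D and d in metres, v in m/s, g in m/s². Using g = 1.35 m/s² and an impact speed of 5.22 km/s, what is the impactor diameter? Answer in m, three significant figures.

Rearranging for d: d = [D / (1.06 · 5220^0.4 · 1.35^-0.23)]^(1/0.78).
D = 4380 m.
5220^0.4 = 30.70
1.35^-0.23 = 0.9333
Denominator = 1.06 × 30.70 × 0.9333 = 30.37
D / 30.37 = 4380 / 30.37 = 144.2
d = 144.2^(1/0.78) = 144.2^1.2821 = 586.2 m

d ≈ 586 m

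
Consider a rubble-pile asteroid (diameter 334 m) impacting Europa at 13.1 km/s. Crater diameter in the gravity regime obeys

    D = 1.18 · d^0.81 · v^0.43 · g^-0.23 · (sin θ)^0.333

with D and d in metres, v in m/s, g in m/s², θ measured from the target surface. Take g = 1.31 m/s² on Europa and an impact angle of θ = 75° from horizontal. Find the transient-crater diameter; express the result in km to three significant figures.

D ≈ 7.15 km

In SI units: v = 13100 m/s.
d^0.81 = 334^0.81 = 110.7
v^0.43 = 13100^0.43 = 58.94
g^-0.23 = 1.31^-0.23 = 0.9398
(sin 75°)^0.333 = 0.9659^0.333 = 0.9885
D = 1.18 × 110.7 × 58.94 × 0.9398 × 0.9885 = 7152 m
   = 7.152 km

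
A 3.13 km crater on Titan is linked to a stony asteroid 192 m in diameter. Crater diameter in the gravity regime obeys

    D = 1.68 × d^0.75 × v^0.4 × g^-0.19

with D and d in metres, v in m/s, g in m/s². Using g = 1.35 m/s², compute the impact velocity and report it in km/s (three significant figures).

Rearranging for v: v = [D / (1.68 · 192^0.75 · 1.35^-0.19)]^(1/0.4).
D = 3130 m.
192^0.75 = 51.58
1.35^-0.19 = 0.9446
Denominator = 1.68 × 51.58 × 0.9446 = 81.85
D / 81.85 = 3130 / 81.85 = 38.24
v = 38.24^(1/0.4) = 38.24^2.5 = 9043 m/s

v ≈ 9.04 km/s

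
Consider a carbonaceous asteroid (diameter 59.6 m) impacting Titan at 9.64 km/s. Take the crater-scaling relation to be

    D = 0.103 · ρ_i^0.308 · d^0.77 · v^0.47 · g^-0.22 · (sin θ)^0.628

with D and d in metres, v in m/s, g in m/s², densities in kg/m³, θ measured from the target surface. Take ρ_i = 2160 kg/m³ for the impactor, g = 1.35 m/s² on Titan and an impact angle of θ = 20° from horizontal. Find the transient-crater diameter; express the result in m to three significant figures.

D ≈ 908 m

In SI units: v = 9640 m/s.
ρ_i^0.308 = 2160^0.308 = 10.64
d^0.77 = 59.6^0.77 = 23.28
v^0.47 = 9640^0.47 = 74.56
g^-0.22 = 1.35^-0.22 = 0.9361
(sin 20°)^0.628 = 0.3420^0.628 = 0.5098
D = 0.103 × 10.64 × 23.28 × 74.56 × 0.9361 × 0.5098 = 907.8 m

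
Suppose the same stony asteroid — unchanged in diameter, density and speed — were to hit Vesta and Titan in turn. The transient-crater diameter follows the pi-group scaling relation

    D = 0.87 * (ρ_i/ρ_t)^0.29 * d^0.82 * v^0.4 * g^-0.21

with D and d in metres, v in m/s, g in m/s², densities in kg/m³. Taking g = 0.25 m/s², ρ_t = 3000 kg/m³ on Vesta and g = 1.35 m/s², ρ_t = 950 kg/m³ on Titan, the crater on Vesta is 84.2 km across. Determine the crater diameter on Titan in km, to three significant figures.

The impactor-only factors (d, v, ρ_i) cancel in the ratio, leaving D_Titan/D_Vesta = (g_Titan/g_Vesta)^-0.21 · (ρ_t,Vesta/ρ_t,Titan)^0.29.
(1.35/0.25)^-0.21 = 5.400^-0.21 = 0.7018
(3000/950)^0.29 = 3.158^0.29 = 1.396
Ratio = 0.7018 × 1.396 = 0.9797
D_Titan = 0.9797 × 84.2 km = 82.5 km

D ≈ 82.5 km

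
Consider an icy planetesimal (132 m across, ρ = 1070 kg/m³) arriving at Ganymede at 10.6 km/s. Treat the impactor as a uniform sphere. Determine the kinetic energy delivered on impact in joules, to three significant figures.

v = 10600 m/s.
Mass m = (π/6) ρ d³ = (π/6) × 1070 × (132)³ = 1.289 × 10^9 kg
E = ½ m v² = 0.5 × 1.289 × 10^9 × (10600)² = 7.242 × 10^16 J

E ≈ 7.24 × 10^16 J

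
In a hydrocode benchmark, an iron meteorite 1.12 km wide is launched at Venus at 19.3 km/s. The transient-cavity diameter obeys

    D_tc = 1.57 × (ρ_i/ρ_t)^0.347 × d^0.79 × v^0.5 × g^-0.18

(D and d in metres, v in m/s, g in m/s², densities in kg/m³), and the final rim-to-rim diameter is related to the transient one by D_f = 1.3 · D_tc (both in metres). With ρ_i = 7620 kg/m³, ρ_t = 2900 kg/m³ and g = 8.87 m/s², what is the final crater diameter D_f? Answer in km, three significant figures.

In SI: d = 1120 m, v = 19300 m/s.
(ρ_i/ρ_t)^0.347 = (7620/2900)^0.347 = 1.398
d^0.79 = 1120^0.79 = 256.4
v^0.5 = 19300^0.5 = 138.9
g^-0.18 = 8.87^-0.18 = 0.6751
D_tc = 1.57 × 1.398 × 256.4 × 138.9 × 0.6751 = 52770 m
D_f = 1.3 × 52770 = 68601 m
     = 68.60 km

D_f ≈ 68.6 km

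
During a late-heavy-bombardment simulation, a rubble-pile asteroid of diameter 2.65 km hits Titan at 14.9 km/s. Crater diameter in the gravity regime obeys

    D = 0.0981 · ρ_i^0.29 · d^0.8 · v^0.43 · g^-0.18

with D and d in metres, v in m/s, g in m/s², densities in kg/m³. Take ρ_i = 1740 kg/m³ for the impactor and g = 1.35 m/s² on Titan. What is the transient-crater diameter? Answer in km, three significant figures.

In SI units: d = 2650 m, v = 14900 m/s.
ρ_i^0.29 = 1740^0.29 = 8.705
d^0.8 = 2650^0.8 = 547.8
v^0.43 = 14900^0.43 = 62.30
g^-0.18 = 1.35^-0.18 = 0.9474
D = 0.0981 × 8.705 × 547.8 × 62.30 × 0.9474 = 27611 m
   = 27.61 km

D ≈ 27.6 km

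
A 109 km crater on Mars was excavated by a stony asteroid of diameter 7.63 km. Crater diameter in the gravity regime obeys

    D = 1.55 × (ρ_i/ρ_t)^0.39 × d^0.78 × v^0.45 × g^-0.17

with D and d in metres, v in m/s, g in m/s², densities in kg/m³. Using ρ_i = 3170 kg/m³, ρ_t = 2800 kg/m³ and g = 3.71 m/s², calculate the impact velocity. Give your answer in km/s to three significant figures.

Rearranging for v: v = [D / (1.55 · (3170/2800)^0.39 · 7630^0.78 · 3.71^-0.17)]^(1/0.45).
D = 109000 m.
(3170/2800)^0.39 = 1.050
7630^0.78 = 1068
3.71^-0.17 = 0.8002
Denominator = 1.55 × 1.050 × 1068 × 0.8002 = 1391
D / 1391 = 109000 / 1391 = 78.36
v = 78.36^(1/0.45) = 78.36^2.2222 = 16183 m/s

v ≈ 16.2 km/s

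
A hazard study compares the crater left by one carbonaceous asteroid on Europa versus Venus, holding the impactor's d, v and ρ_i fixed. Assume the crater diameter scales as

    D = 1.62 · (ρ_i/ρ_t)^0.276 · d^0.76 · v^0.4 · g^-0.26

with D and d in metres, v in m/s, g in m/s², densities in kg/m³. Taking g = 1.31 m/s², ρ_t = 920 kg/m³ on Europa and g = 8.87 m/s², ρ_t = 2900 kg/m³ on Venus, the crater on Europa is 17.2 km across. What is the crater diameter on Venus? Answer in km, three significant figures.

The impactor-only factors (d, v, ρ_i) cancel in the ratio, leaving D_Venus/D_Europa = (g_Venus/g_Europa)^-0.26 · (ρ_t,Europa/ρ_t,Venus)^0.276.
(8.87/1.31)^-0.26 = 6.771^-0.26 = 0.6082
(920/2900)^0.276 = 0.3172^0.276 = 0.7284
Ratio = 0.6082 × 0.7284 = 0.4430
D_Venus = 0.4430 × 17.2 km = 7.62 km

D ≈ 7.62 km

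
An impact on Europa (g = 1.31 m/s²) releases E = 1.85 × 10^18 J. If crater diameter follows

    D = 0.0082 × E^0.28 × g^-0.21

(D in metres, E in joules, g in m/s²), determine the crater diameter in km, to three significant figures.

E^0.28 = (1.85 × 10^18)^0.28 = 1.303 × 10^5
g^-0.21 = 1.31^-0.21 = 0.9449
D = 0.0082 × 1.303 × 10^5 × 0.9449 = 1010 m
   = 1.010 km

D ≈ 1.01 km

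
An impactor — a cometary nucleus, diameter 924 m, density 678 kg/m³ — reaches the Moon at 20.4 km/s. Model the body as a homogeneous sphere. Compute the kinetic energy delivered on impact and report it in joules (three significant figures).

v = 20400 m/s.
Mass m = (π/6) ρ d³ = (π/6) × 678 × (924)³ = 2.801 × 10^11 kg
E = ½ m v² = 0.5 × 2.801 × 10^11 × (20400)² = 5.828 × 10^19 J

E ≈ 5.83 × 10^19 J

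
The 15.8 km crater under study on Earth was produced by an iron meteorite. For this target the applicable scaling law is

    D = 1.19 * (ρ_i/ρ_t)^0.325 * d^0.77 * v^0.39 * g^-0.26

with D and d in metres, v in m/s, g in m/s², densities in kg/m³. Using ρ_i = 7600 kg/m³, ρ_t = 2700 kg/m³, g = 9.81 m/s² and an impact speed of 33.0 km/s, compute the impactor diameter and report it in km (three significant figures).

Rearranging for d: d = [D / (1.19 · (7600/2700)^0.325 · 33000^0.39 · 9.81^-0.26)]^(1/0.77).
D = 15800 m.
(7600/2700)^0.325 = 1.400
33000^0.39 = 57.84
9.81^-0.26 = 0.5523
Denominator = 1.19 × 1.400 × 57.84 × 0.5523 = 53.22
D / 53.22 = 15800 / 53.22 = 296.9
d = 296.9^(1/0.77) = 296.9^1.2987 = 1626 m

d ≈ 1.63 km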